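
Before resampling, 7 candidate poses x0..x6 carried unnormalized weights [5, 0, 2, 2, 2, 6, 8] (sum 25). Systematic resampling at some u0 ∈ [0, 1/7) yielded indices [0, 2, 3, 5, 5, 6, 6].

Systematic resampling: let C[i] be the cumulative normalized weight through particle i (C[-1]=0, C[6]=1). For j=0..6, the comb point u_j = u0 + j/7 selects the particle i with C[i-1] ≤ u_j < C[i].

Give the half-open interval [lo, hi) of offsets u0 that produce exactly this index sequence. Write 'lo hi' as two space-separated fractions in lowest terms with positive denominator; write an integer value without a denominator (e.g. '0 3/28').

2/35 13/175

C = [1/5, 1/5, 7/25, 9/25, 11/25, 17/25, 1]
j=0 picked index 0: u0 ∈ [0, 1/5)
j=1 picked index 2: u0 ∈ [2/35, 24/175)
j=2 picked index 3: u0 ∈ [-1/175, 13/175)
j=3 picked index 5: u0 ∈ [2/175, 44/175)
j=4 picked index 5: u0 ∈ [-23/175, 19/175)
j=5 picked index 6: u0 ∈ [-6/175, 2/7)
j=6 picked index 6: u0 ∈ [-31/175, 1/7)
intersection: [2/35, 13/175)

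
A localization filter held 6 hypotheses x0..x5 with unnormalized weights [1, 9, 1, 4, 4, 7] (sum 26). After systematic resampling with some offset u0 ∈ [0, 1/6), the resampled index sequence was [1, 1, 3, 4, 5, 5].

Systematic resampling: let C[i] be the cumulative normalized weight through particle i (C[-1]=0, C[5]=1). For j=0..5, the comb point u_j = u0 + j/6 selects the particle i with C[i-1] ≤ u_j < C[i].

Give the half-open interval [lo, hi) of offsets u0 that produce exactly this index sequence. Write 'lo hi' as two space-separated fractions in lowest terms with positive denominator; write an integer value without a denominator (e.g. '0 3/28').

7/78 1/6

C = [1/26, 5/13, 11/26, 15/26, 19/26, 1]
j=0 picked index 1: u0 ∈ [1/26, 5/13)
j=1 picked index 1: u0 ∈ [-5/39, 17/78)
j=2 picked index 3: u0 ∈ [7/78, 19/78)
j=3 picked index 4: u0 ∈ [1/13, 3/13)
j=4 picked index 5: u0 ∈ [5/78, 1/3)
j=5 picked index 5: u0 ∈ [-4/39, 1/6)
intersection: [7/78, 1/6)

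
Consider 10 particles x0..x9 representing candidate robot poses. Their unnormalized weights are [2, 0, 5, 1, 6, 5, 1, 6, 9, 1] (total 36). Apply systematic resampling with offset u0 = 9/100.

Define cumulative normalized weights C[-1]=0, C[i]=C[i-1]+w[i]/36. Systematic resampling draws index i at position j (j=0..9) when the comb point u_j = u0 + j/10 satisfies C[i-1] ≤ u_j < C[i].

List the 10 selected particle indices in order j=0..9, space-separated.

2 2 4 5 5 7 7 8 8 9

C = [1/18, 1/18, 7/36, 2/9, 7/18, 19/36, 5/9, 13/18, 35/36, 1]
j=0: u_0=9/100 ∈ [1/18, 7/36) → index 2
j=1: u_1=19/100 ∈ [1/18, 7/36) → index 2
j=2: u_2=29/100 ∈ [2/9, 7/18) → index 4
j=3: u_3=39/100 ∈ [7/18, 19/36) → index 5
j=4: u_4=49/100 ∈ [7/18, 19/36) → index 5
j=5: u_5=59/100 ∈ [5/9, 13/18) → index 7
j=6: u_6=69/100 ∈ [5/9, 13/18) → index 7
j=7: u_7=79/100 ∈ [13/18, 35/36) → index 8
j=8: u_8=89/100 ∈ [13/18, 35/36) → index 8
j=9: u_9=99/100 ∈ [35/36, 1) → index 9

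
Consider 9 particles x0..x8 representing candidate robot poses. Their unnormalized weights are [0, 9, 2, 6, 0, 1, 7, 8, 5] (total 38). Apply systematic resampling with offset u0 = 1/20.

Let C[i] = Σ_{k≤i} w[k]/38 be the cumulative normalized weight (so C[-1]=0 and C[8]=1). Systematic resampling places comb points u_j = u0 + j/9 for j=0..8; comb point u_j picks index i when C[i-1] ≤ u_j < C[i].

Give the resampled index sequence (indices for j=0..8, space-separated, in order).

C = [0, 9/38, 11/38, 17/38, 17/38, 9/19, 25/38, 33/38, 1]
j=0: u_0=1/20 ∈ [0, 9/38) → index 1
j=1: u_1=29/180 ∈ [0, 9/38) → index 1
j=2: u_2=49/180 ∈ [9/38, 11/38) → index 2
j=3: u_3=23/60 ∈ [11/38, 17/38) → index 3
j=4: u_4=89/180 ∈ [9/19, 25/38) → index 6
j=5: u_5=109/180 ∈ [9/19, 25/38) → index 6
j=6: u_6=43/60 ∈ [25/38, 33/38) → index 7
j=7: u_7=149/180 ∈ [25/38, 33/38) → index 7
j=8: u_8=169/180 ∈ [33/38, 1) → index 8

1 1 2 3 6 6 7 7 8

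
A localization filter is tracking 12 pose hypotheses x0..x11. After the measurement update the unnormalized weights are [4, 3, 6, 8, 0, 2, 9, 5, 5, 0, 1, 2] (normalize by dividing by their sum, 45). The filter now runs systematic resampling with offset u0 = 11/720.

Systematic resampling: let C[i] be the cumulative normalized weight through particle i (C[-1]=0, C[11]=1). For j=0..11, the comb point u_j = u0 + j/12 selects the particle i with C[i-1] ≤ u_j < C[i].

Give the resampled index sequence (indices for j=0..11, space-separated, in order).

C = [4/45, 7/45, 13/45, 7/15, 7/15, 23/45, 32/45, 37/45, 14/15, 14/15, 43/45, 1]
j=0: u_0=11/720 ∈ [0, 4/45) → index 0
j=1: u_1=71/720 ∈ [4/45, 7/45) → index 1
j=2: u_2=131/720 ∈ [7/45, 13/45) → index 2
j=3: u_3=191/720 ∈ [7/45, 13/45) → index 2
j=4: u_4=251/720 ∈ [13/45, 7/15) → index 3
j=5: u_5=311/720 ∈ [13/45, 7/15) → index 3
j=6: u_6=371/720 ∈ [23/45, 32/45) → index 6
j=7: u_7=431/720 ∈ [23/45, 32/45) → index 6
j=8: u_8=491/720 ∈ [23/45, 32/45) → index 6
j=9: u_9=551/720 ∈ [32/45, 37/45) → index 7
j=10: u_10=611/720 ∈ [37/45, 14/15) → index 8
j=11: u_11=671/720 ∈ [37/45, 14/15) → index 8

0 1 2 2 3 3 6 6 6 7 8 8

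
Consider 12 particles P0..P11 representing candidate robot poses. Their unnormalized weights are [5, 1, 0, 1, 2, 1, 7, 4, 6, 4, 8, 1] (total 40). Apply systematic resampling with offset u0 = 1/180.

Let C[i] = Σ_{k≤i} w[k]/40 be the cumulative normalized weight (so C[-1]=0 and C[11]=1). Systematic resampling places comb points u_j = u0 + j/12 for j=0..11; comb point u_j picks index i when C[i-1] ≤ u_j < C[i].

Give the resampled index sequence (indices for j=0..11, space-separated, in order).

C = [1/8, 3/20, 3/20, 7/40, 9/40, 1/4, 17/40, 21/40, 27/40, 31/40, 39/40, 1]
j=0: u_0=1/180 ∈ [0, 1/8) → index 0
j=1: u_1=4/45 ∈ [0, 1/8) → index 0
j=2: u_2=31/180 ∈ [3/20, 7/40) → index 3
j=3: u_3=23/90 ∈ [1/4, 17/40) → index 6
j=4: u_4=61/180 ∈ [1/4, 17/40) → index 6
j=5: u_5=19/45 ∈ [1/4, 17/40) → index 6
j=6: u_6=91/180 ∈ [17/40, 21/40) → index 7
j=7: u_7=53/90 ∈ [21/40, 27/40) → index 8
j=8: u_8=121/180 ∈ [21/40, 27/40) → index 8
j=9: u_9=34/45 ∈ [27/40, 31/40) → index 9
j=10: u_10=151/180 ∈ [31/40, 39/40) → index 10
j=11: u_11=83/90 ∈ [31/40, 39/40) → index 10

0 0 3 6 6 6 7 8 8 9 10 10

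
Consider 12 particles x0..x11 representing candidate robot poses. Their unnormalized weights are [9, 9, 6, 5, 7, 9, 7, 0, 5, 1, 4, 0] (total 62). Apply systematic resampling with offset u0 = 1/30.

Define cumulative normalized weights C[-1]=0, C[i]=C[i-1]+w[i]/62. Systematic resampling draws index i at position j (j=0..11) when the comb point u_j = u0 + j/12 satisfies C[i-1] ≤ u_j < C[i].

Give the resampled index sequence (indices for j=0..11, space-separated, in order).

0 0 1 1 2 3 4 5 5 6 8 10

C = [9/62, 9/31, 12/31, 29/62, 18/31, 45/62, 26/31, 26/31, 57/62, 29/31, 1, 1]
j=0: u_0=1/30 ∈ [0, 9/62) → index 0
j=1: u_1=7/60 ∈ [0, 9/62) → index 0
j=2: u_2=1/5 ∈ [9/62, 9/31) → index 1
j=3: u_3=17/60 ∈ [9/62, 9/31) → index 1
j=4: u_4=11/30 ∈ [9/31, 12/31) → index 2
j=5: u_5=9/20 ∈ [12/31, 29/62) → index 3
j=6: u_6=8/15 ∈ [29/62, 18/31) → index 4
j=7: u_7=37/60 ∈ [18/31, 45/62) → index 5
j=8: u_8=7/10 ∈ [18/31, 45/62) → index 5
j=9: u_9=47/60 ∈ [45/62, 26/31) → index 6
j=10: u_10=13/15 ∈ [26/31, 57/62) → index 8
j=11: u_11=19/20 ∈ [29/31, 1) → index 10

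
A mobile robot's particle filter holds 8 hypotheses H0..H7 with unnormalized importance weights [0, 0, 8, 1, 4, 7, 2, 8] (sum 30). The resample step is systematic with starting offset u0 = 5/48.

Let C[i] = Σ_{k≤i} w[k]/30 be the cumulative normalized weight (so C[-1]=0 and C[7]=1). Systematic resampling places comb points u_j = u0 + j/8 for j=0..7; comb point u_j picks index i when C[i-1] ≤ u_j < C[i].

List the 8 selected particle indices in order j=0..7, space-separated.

2 2 4 5 5 6 7 7

C = [0, 0, 4/15, 3/10, 13/30, 2/3, 11/15, 1]
j=0: u_0=5/48 ∈ [0, 4/15) → index 2
j=1: u_1=11/48 ∈ [0, 4/15) → index 2
j=2: u_2=17/48 ∈ [3/10, 13/30) → index 4
j=3: u_3=23/48 ∈ [13/30, 2/3) → index 5
j=4: u_4=29/48 ∈ [13/30, 2/3) → index 5
j=5: u_5=35/48 ∈ [2/3, 11/15) → index 6
j=6: u_6=41/48 ∈ [11/15, 1) → index 7
j=7: u_7=47/48 ∈ [11/15, 1) → index 7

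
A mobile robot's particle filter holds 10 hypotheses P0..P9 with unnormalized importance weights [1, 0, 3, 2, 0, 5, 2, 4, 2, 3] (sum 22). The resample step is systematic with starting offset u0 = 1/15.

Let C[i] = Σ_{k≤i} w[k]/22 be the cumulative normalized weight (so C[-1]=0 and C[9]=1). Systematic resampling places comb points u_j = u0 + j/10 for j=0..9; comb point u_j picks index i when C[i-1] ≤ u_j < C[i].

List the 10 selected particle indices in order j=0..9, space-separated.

2 2 3 5 5 6 7 7 9 9

C = [1/22, 1/22, 2/11, 3/11, 3/11, 1/2, 13/22, 17/22, 19/22, 1]
j=0: u_0=1/15 ∈ [1/22, 2/11) → index 2
j=1: u_1=1/6 ∈ [1/22, 2/11) → index 2
j=2: u_2=4/15 ∈ [2/11, 3/11) → index 3
j=3: u_3=11/30 ∈ [3/11, 1/2) → index 5
j=4: u_4=7/15 ∈ [3/11, 1/2) → index 5
j=5: u_5=17/30 ∈ [1/2, 13/22) → index 6
j=6: u_6=2/3 ∈ [13/22, 17/22) → index 7
j=7: u_7=23/30 ∈ [13/22, 17/22) → index 7
j=8: u_8=13/15 ∈ [19/22, 1) → index 9
j=9: u_9=29/30 ∈ [19/22, 1) → index 9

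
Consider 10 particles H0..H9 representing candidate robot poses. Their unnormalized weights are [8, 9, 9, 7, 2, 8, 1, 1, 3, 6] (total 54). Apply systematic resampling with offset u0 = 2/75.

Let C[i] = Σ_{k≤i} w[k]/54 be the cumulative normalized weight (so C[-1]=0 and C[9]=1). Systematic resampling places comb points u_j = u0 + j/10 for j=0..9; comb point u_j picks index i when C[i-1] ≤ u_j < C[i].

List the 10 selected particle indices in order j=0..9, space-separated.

0 0 1 2 2 3 4 5 7 9

C = [4/27, 17/54, 13/27, 11/18, 35/54, 43/54, 22/27, 5/6, 8/9, 1]
j=0: u_0=2/75 ∈ [0, 4/27) → index 0
j=1: u_1=19/150 ∈ [0, 4/27) → index 0
j=2: u_2=17/75 ∈ [4/27, 17/54) → index 1
j=3: u_3=49/150 ∈ [17/54, 13/27) → index 2
j=4: u_4=32/75 ∈ [17/54, 13/27) → index 2
j=5: u_5=79/150 ∈ [13/27, 11/18) → index 3
j=6: u_6=47/75 ∈ [11/18, 35/54) → index 4
j=7: u_7=109/150 ∈ [35/54, 43/54) → index 5
j=8: u_8=62/75 ∈ [22/27, 5/6) → index 7
j=9: u_9=139/150 ∈ [8/9, 1) → index 9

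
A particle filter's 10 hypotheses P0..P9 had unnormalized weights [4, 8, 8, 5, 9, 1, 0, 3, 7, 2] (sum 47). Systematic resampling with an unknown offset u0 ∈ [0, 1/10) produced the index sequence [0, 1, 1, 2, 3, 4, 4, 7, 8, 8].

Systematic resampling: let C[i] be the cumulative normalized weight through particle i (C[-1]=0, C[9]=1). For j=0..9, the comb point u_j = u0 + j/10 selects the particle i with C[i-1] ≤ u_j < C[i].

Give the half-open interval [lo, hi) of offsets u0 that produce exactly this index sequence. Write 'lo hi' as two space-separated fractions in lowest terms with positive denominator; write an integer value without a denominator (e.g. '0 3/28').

21/470 13/235

C = [4/47, 12/47, 20/47, 25/47, 34/47, 35/47, 35/47, 38/47, 45/47, 1]
j=0 picked index 0: u0 ∈ [0, 4/47)
j=1 picked index 1: u0 ∈ [-7/470, 73/470)
j=2 picked index 1: u0 ∈ [-27/235, 13/235)
j=3 picked index 2: u0 ∈ [-21/470, 59/470)
j=4 picked index 3: u0 ∈ [6/235, 31/235)
j=5 picked index 4: u0 ∈ [3/94, 21/94)
j=6 picked index 4: u0 ∈ [-16/235, 29/235)
j=7 picked index 7: u0 ∈ [21/470, 51/470)
j=8 picked index 8: u0 ∈ [2/235, 37/235)
j=9 picked index 8: u0 ∈ [-43/470, 27/470)
intersection: [21/470, 13/235)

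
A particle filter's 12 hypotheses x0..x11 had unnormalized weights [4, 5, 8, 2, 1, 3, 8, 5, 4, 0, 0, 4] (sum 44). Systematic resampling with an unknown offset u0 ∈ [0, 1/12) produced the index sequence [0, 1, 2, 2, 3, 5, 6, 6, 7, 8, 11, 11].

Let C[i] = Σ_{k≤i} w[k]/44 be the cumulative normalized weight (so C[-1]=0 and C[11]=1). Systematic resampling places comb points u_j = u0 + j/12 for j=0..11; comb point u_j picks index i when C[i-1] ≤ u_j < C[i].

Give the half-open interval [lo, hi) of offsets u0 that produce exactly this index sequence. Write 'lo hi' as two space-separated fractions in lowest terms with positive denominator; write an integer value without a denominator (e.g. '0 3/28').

5/66 1/12

C = [1/11, 9/44, 17/44, 19/44, 5/11, 23/44, 31/44, 9/11, 10/11, 10/11, 10/11, 1]
j=0 picked index 0: u0 ∈ [0, 1/11)
j=1 picked index 1: u0 ∈ [1/132, 4/33)
j=2 picked index 2: u0 ∈ [5/132, 29/132)
j=3 picked index 2: u0 ∈ [-1/22, 3/22)
j=4 picked index 3: u0 ∈ [7/132, 13/132)
j=5 picked index 5: u0 ∈ [5/132, 7/66)
j=6 picked index 6: u0 ∈ [1/44, 9/44)
j=7 picked index 6: u0 ∈ [-2/33, 4/33)
j=8 picked index 7: u0 ∈ [5/132, 5/33)
j=9 picked index 8: u0 ∈ [3/44, 7/44)
j=10 picked index 11: u0 ∈ [5/66, 1/6)
j=11 picked index 11: u0 ∈ [-1/132, 1/12)
intersection: [5/66, 1/12)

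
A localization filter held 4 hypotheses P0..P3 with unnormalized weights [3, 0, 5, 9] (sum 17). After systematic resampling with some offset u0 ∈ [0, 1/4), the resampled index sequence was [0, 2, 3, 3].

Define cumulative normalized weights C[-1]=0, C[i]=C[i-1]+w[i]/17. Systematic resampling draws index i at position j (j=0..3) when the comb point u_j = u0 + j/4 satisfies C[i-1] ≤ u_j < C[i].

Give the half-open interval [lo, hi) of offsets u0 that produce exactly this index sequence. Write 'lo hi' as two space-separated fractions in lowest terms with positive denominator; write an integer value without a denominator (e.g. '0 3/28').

0 3/17

C = [3/17, 3/17, 8/17, 1]
j=0 picked index 0: u0 ∈ [0, 3/17)
j=1 picked index 2: u0 ∈ [-5/68, 15/68)
j=2 picked index 3: u0 ∈ [-1/34, 1/2)
j=3 picked index 3: u0 ∈ [-19/68, 1/4)
intersection: [0, 3/17)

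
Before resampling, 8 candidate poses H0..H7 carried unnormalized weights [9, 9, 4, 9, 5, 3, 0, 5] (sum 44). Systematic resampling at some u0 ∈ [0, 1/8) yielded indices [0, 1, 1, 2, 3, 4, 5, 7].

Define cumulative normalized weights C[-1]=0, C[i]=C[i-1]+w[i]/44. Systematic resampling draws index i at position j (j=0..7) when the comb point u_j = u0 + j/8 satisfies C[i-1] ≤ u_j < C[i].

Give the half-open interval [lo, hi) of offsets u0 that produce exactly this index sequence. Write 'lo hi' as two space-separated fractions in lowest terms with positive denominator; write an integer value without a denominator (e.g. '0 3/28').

C = [9/44, 9/22, 1/2, 31/44, 9/11, 39/44, 39/44, 1]
j=0 picked index 0: u0 ∈ [0, 9/44)
j=1 picked index 1: u0 ∈ [7/88, 25/88)
j=2 picked index 1: u0 ∈ [-1/22, 7/44)
j=3 picked index 2: u0 ∈ [3/88, 1/8)
j=4 picked index 3: u0 ∈ [0, 9/44)
j=5 picked index 4: u0 ∈ [7/88, 17/88)
j=6 picked index 5: u0 ∈ [3/44, 3/22)
j=7 picked index 7: u0 ∈ [1/88, 1/8)
intersection: [7/88, 1/8)

7/88 1/8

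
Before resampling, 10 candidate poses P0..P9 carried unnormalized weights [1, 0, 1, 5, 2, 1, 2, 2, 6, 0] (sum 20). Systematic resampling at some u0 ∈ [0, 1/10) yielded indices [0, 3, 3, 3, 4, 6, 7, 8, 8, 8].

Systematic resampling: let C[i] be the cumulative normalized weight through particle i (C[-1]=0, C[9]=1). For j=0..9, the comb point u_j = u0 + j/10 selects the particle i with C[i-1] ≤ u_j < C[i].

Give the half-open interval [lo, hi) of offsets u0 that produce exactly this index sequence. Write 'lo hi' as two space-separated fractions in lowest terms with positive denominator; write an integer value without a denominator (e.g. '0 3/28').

C = [1/20, 1/20, 1/10, 7/20, 9/20, 1/2, 3/5, 7/10, 1, 1]
j=0 picked index 0: u0 ∈ [0, 1/20)
j=1 picked index 3: u0 ∈ [0, 1/4)
j=2 picked index 3: u0 ∈ [-1/10, 3/20)
j=3 picked index 3: u0 ∈ [-1/5, 1/20)
j=4 picked index 4: u0 ∈ [-1/20, 1/20)
j=5 picked index 6: u0 ∈ [0, 1/10)
j=6 picked index 7: u0 ∈ [0, 1/10)
j=7 picked index 8: u0 ∈ [0, 3/10)
j=8 picked index 8: u0 ∈ [-1/10, 1/5)
j=9 picked index 8: u0 ∈ [-1/5, 1/10)
intersection: [0, 1/20)

0 1/20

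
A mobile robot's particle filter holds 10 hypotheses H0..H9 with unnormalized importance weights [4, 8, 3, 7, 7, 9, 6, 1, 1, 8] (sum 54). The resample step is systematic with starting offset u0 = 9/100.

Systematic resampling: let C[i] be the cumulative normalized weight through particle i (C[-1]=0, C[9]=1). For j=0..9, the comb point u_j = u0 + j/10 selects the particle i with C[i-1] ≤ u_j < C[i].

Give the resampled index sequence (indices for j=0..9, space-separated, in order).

1 1 3 3 4 5 5 6 9 9

C = [2/27, 2/9, 5/18, 11/27, 29/54, 19/27, 22/27, 5/6, 23/27, 1]
j=0: u_0=9/100 ∈ [2/27, 2/9) → index 1
j=1: u_1=19/100 ∈ [2/27, 2/9) → index 1
j=2: u_2=29/100 ∈ [5/18, 11/27) → index 3
j=3: u_3=39/100 ∈ [5/18, 11/27) → index 3
j=4: u_4=49/100 ∈ [11/27, 29/54) → index 4
j=5: u_5=59/100 ∈ [29/54, 19/27) → index 5
j=6: u_6=69/100 ∈ [29/54, 19/27) → index 5
j=7: u_7=79/100 ∈ [19/27, 22/27) → index 6
j=8: u_8=89/100 ∈ [23/27, 1) → index 9
j=9: u_9=99/100 ∈ [23/27, 1) → index 9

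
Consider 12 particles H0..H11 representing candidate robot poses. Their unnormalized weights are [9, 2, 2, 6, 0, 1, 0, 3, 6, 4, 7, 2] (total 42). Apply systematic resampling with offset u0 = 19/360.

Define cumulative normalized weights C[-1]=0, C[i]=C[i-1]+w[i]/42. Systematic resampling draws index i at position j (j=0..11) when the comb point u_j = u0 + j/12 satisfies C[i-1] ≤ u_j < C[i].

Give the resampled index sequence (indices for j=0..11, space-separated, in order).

0 0 1 2 3 5 8 8 9 10 10 11

C = [3/14, 11/42, 13/42, 19/42, 19/42, 10/21, 10/21, 23/42, 29/42, 11/14, 20/21, 1]
j=0: u_0=19/360 ∈ [0, 3/14) → index 0
j=1: u_1=49/360 ∈ [0, 3/14) → index 0
j=2: u_2=79/360 ∈ [3/14, 11/42) → index 1
j=3: u_3=109/360 ∈ [11/42, 13/42) → index 2
j=4: u_4=139/360 ∈ [13/42, 19/42) → index 3
j=5: u_5=169/360 ∈ [19/42, 10/21) → index 5
j=6: u_6=199/360 ∈ [23/42, 29/42) → index 8
j=7: u_7=229/360 ∈ [23/42, 29/42) → index 8
j=8: u_8=259/360 ∈ [29/42, 11/14) → index 9
j=9: u_9=289/360 ∈ [11/14, 20/21) → index 10
j=10: u_10=319/360 ∈ [11/14, 20/21) → index 10
j=11: u_11=349/360 ∈ [20/21, 1) → index 11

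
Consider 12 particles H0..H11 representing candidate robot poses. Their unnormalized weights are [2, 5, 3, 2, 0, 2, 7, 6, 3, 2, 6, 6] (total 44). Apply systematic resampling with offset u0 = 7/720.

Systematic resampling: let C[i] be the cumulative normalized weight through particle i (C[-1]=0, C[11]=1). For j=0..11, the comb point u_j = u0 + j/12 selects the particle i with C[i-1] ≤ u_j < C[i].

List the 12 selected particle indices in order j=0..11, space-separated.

C = [1/22, 7/44, 5/22, 3/11, 3/11, 7/22, 21/44, 27/44, 15/22, 8/11, 19/22, 1]
j=0: u_0=7/720 ∈ [0, 1/22) → index 0
j=1: u_1=67/720 ∈ [1/22, 7/44) → index 1
j=2: u_2=127/720 ∈ [7/44, 5/22) → index 2
j=3: u_3=187/720 ∈ [5/22, 3/11) → index 3
j=4: u_4=247/720 ∈ [7/22, 21/44) → index 6
j=5: u_5=307/720 ∈ [7/22, 21/44) → index 6
j=6: u_6=367/720 ∈ [21/44, 27/44) → index 7
j=7: u_7=427/720 ∈ [21/44, 27/44) → index 7
j=8: u_8=487/720 ∈ [27/44, 15/22) → index 8
j=9: u_9=547/720 ∈ [8/11, 19/22) → index 10
j=10: u_10=607/720 ∈ [8/11, 19/22) → index 10
j=11: u_11=667/720 ∈ [19/22, 1) → index 11

0 1 2 3 6 6 7 7 8 10 10 11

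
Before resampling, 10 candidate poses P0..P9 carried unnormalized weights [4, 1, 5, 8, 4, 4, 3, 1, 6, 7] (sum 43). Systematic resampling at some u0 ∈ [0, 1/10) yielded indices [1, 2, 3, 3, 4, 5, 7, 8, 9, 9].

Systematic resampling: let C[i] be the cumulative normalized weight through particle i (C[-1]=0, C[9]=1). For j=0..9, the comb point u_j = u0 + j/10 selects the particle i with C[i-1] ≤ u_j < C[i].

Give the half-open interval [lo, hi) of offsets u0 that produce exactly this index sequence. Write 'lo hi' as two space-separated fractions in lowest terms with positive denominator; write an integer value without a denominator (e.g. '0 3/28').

C = [4/43, 5/43, 10/43, 18/43, 22/43, 26/43, 29/43, 30/43, 36/43, 1]
j=0 picked index 1: u0 ∈ [4/43, 5/43)
j=1 picked index 2: u0 ∈ [7/430, 57/430)
j=2 picked index 3: u0 ∈ [7/215, 47/215)
j=3 picked index 3: u0 ∈ [-29/430, 51/430)
j=4 picked index 4: u0 ∈ [4/215, 24/215)
j=5 picked index 5: u0 ∈ [1/86, 9/86)
j=6 picked index 7: u0 ∈ [16/215, 21/215)
j=7 picked index 8: u0 ∈ [-1/430, 59/430)
j=8 picked index 9: u0 ∈ [8/215, 1/5)
j=9 picked index 9: u0 ∈ [-27/430, 1/10)
intersection: [4/43, 21/215)

4/43 21/215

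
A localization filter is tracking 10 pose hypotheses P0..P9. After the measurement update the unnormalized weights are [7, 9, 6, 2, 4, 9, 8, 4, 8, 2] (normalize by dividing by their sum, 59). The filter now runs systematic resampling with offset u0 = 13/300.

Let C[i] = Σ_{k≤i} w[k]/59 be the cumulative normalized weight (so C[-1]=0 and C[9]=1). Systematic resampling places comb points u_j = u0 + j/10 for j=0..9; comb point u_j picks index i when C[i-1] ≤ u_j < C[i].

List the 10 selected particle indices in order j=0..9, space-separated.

0 1 1 2 4 5 6 6 8 8

C = [7/59, 16/59, 22/59, 24/59, 28/59, 37/59, 45/59, 49/59, 57/59, 1]
j=0: u_0=13/300 ∈ [0, 7/59) → index 0
j=1: u_1=43/300 ∈ [7/59, 16/59) → index 1
j=2: u_2=73/300 ∈ [7/59, 16/59) → index 1
j=3: u_3=103/300 ∈ [16/59, 22/59) → index 2
j=4: u_4=133/300 ∈ [24/59, 28/59) → index 4
j=5: u_5=163/300 ∈ [28/59, 37/59) → index 5
j=6: u_6=193/300 ∈ [37/59, 45/59) → index 6
j=7: u_7=223/300 ∈ [37/59, 45/59) → index 6
j=8: u_8=253/300 ∈ [49/59, 57/59) → index 8
j=9: u_9=283/300 ∈ [49/59, 57/59) → index 8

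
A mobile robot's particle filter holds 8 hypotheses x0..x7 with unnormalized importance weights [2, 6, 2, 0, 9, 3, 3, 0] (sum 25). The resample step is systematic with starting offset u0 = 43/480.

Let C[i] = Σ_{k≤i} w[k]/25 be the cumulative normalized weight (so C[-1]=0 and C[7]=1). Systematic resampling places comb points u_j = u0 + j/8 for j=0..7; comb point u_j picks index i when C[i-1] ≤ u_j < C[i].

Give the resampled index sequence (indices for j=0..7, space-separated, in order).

C = [2/25, 8/25, 2/5, 2/5, 19/25, 22/25, 1, 1]
j=0: u_0=43/480 ∈ [2/25, 8/25) → index 1
j=1: u_1=103/480 ∈ [2/25, 8/25) → index 1
j=2: u_2=163/480 ∈ [8/25, 2/5) → index 2
j=3: u_3=223/480 ∈ [2/5, 19/25) → index 4
j=4: u_4=283/480 ∈ [2/5, 19/25) → index 4
j=5: u_5=343/480 ∈ [2/5, 19/25) → index 4
j=6: u_6=403/480 ∈ [19/25, 22/25) → index 5
j=7: u_7=463/480 ∈ [22/25, 1) → index 6

1 1 2 4 4 4 5 6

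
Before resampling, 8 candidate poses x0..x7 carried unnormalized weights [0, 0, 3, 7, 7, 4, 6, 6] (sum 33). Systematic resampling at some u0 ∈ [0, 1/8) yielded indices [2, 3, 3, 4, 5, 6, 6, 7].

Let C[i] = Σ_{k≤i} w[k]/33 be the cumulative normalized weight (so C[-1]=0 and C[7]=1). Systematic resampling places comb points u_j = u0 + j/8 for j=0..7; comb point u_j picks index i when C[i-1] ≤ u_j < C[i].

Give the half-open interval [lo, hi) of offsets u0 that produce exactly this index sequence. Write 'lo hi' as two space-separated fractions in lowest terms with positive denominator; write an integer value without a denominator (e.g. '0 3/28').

1/66 7/132

C = [0, 0, 1/11, 10/33, 17/33, 7/11, 9/11, 1]
j=0 picked index 2: u0 ∈ [0, 1/11)
j=1 picked index 3: u0 ∈ [-3/88, 47/264)
j=2 picked index 3: u0 ∈ [-7/44, 7/132)
j=3 picked index 4: u0 ∈ [-19/264, 37/264)
j=4 picked index 5: u0 ∈ [1/66, 3/22)
j=5 picked index 6: u0 ∈ [1/88, 17/88)
j=6 picked index 6: u0 ∈ [-5/44, 3/44)
j=7 picked index 7: u0 ∈ [-5/88, 1/8)
intersection: [1/66, 7/132)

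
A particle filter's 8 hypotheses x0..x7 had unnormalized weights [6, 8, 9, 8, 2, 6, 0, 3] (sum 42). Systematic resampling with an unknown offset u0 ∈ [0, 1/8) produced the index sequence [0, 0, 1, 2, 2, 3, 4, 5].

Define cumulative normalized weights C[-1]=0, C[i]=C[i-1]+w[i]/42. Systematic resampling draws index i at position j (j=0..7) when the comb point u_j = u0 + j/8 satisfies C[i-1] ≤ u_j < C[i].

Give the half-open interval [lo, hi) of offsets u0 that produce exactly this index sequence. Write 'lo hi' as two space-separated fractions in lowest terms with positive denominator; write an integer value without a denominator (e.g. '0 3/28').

C = [1/7, 1/3, 23/42, 31/42, 11/14, 13/14, 13/14, 1]
j=0 picked index 0: u0 ∈ [0, 1/7)
j=1 picked index 0: u0 ∈ [-1/8, 1/56)
j=2 picked index 1: u0 ∈ [-3/28, 1/12)
j=3 picked index 2: u0 ∈ [-1/24, 29/168)
j=4 picked index 2: u0 ∈ [-1/6, 1/21)
j=5 picked index 3: u0 ∈ [-13/168, 19/168)
j=6 picked index 4: u0 ∈ [-1/84, 1/28)
j=7 picked index 5: u0 ∈ [-5/56, 3/56)
intersection: [0, 1/56)

0 1/56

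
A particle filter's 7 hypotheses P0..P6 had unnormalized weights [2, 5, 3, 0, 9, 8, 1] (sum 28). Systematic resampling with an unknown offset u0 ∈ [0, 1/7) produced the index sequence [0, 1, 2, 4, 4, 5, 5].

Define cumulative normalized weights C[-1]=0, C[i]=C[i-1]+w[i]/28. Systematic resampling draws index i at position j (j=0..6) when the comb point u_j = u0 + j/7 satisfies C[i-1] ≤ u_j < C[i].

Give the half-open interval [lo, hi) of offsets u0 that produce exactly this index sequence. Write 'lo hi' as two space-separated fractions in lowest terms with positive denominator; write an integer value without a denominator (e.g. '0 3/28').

0 1/14

C = [1/14, 1/4, 5/14, 5/14, 19/28, 27/28, 1]
j=0 picked index 0: u0 ∈ [0, 1/14)
j=1 picked index 1: u0 ∈ [-1/14, 3/28)
j=2 picked index 2: u0 ∈ [-1/28, 1/14)
j=3 picked index 4: u0 ∈ [-1/14, 1/4)
j=4 picked index 4: u0 ∈ [-3/14, 3/28)
j=5 picked index 5: u0 ∈ [-1/28, 1/4)
j=6 picked index 5: u0 ∈ [-5/28, 3/28)
intersection: [0, 1/14)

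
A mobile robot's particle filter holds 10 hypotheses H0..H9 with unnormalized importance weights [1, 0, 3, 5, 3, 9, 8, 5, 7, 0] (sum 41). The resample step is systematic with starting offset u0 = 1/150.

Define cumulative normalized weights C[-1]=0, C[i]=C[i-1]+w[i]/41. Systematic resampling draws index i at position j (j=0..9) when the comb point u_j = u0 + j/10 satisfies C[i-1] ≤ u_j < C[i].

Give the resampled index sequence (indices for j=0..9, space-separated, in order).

0 3 3 5 5 5 6 6 7 8

C = [1/41, 1/41, 4/41, 9/41, 12/41, 21/41, 29/41, 34/41, 1, 1]
j=0: u_0=1/150 ∈ [0, 1/41) → index 0
j=1: u_1=8/75 ∈ [4/41, 9/41) → index 3
j=2: u_2=31/150 ∈ [4/41, 9/41) → index 3
j=3: u_3=23/75 ∈ [12/41, 21/41) → index 5
j=4: u_4=61/150 ∈ [12/41, 21/41) → index 5
j=5: u_5=38/75 ∈ [12/41, 21/41) → index 5
j=6: u_6=91/150 ∈ [21/41, 29/41) → index 6
j=7: u_7=53/75 ∈ [21/41, 29/41) → index 6
j=8: u_8=121/150 ∈ [29/41, 34/41) → index 7
j=9: u_9=68/75 ∈ [34/41, 1) → index 8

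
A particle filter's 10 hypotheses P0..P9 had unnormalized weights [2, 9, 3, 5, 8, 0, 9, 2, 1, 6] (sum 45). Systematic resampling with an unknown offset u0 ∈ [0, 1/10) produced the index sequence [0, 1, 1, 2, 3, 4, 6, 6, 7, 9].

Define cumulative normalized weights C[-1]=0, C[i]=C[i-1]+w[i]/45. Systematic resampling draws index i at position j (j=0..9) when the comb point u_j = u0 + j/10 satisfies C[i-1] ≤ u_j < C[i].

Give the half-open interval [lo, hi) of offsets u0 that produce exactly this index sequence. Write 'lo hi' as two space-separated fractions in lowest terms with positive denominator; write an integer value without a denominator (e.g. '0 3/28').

0 1/90

C = [2/45, 11/45, 14/45, 19/45, 3/5, 3/5, 4/5, 38/45, 13/15, 1]
j=0 picked index 0: u0 ∈ [0, 2/45)
j=1 picked index 1: u0 ∈ [-1/18, 13/90)
j=2 picked index 1: u0 ∈ [-7/45, 2/45)
j=3 picked index 2: u0 ∈ [-1/18, 1/90)
j=4 picked index 3: u0 ∈ [-4/45, 1/45)
j=5 picked index 4: u0 ∈ [-7/90, 1/10)
j=6 picked index 6: u0 ∈ [0, 1/5)
j=7 picked index 6: u0 ∈ [-1/10, 1/10)
j=8 picked index 7: u0 ∈ [0, 2/45)
j=9 picked index 9: u0 ∈ [-1/30, 1/10)
intersection: [0, 1/90)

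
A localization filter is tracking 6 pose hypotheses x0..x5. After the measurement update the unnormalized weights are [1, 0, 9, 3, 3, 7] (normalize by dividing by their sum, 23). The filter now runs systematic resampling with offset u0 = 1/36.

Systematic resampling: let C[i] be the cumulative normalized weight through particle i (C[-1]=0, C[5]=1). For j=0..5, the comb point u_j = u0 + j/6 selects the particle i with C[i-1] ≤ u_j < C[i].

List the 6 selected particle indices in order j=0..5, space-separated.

0 2 2 3 4 5

C = [1/23, 1/23, 10/23, 13/23, 16/23, 1]
j=0: u_0=1/36 ∈ [0, 1/23) → index 0
j=1: u_1=7/36 ∈ [1/23, 10/23) → index 2
j=2: u_2=13/36 ∈ [1/23, 10/23) → index 2
j=3: u_3=19/36 ∈ [10/23, 13/23) → index 3
j=4: u_4=25/36 ∈ [13/23, 16/23) → index 4
j=5: u_5=31/36 ∈ [16/23, 1) → index 5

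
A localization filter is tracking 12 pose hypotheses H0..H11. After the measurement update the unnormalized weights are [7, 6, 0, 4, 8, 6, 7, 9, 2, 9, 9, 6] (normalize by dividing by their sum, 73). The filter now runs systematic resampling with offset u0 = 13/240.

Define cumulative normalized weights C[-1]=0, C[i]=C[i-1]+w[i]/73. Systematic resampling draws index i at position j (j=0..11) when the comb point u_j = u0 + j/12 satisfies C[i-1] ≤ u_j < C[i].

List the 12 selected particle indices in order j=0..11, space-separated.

0 1 3 4 5 6 7 7 9 10 10 11

C = [7/73, 13/73, 13/73, 17/73, 25/73, 31/73, 38/73, 47/73, 49/73, 58/73, 67/73, 1]
j=0: u_0=13/240 ∈ [0, 7/73) → index 0
j=1: u_1=11/80 ∈ [7/73, 13/73) → index 1
j=2: u_2=53/240 ∈ [13/73, 17/73) → index 3
j=3: u_3=73/240 ∈ [17/73, 25/73) → index 4
j=4: u_4=31/80 ∈ [25/73, 31/73) → index 5
j=5: u_5=113/240 ∈ [31/73, 38/73) → index 6
j=6: u_6=133/240 ∈ [38/73, 47/73) → index 7
j=7: u_7=51/80 ∈ [38/73, 47/73) → index 7
j=8: u_8=173/240 ∈ [49/73, 58/73) → index 9
j=9: u_9=193/240 ∈ [58/73, 67/73) → index 10
j=10: u_10=71/80 ∈ [58/73, 67/73) → index 10
j=11: u_11=233/240 ∈ [67/73, 1) → index 11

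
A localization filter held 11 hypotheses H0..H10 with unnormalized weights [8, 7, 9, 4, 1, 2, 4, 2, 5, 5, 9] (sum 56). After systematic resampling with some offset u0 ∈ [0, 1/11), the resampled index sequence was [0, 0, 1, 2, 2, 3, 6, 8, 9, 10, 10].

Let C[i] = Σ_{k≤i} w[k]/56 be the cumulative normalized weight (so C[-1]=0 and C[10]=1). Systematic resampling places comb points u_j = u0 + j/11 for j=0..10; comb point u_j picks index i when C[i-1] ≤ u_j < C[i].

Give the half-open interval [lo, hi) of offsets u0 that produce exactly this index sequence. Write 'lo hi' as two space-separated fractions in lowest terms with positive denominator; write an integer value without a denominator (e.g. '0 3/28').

C = [1/7, 15/56, 3/7, 1/2, 29/56, 31/56, 5/8, 37/56, 3/4, 47/56, 1]
j=0 picked index 0: u0 ∈ [0, 1/7)
j=1 picked index 0: u0 ∈ [-1/11, 4/77)
j=2 picked index 1: u0 ∈ [-3/77, 53/616)
j=3 picked index 2: u0 ∈ [-3/616, 12/77)
j=4 picked index 2: u0 ∈ [-59/616, 5/77)
j=5 picked index 3: u0 ∈ [-2/77, 1/22)
j=6 picked index 6: u0 ∈ [5/616, 7/88)
j=7 picked index 8: u0 ∈ [15/616, 5/44)
j=8 picked index 9: u0 ∈ [1/44, 69/616)
j=9 picked index 10: u0 ∈ [13/616, 2/11)
j=10 picked index 10: u0 ∈ [-43/616, 1/11)
intersection: [15/616, 1/22)

15/616 1/22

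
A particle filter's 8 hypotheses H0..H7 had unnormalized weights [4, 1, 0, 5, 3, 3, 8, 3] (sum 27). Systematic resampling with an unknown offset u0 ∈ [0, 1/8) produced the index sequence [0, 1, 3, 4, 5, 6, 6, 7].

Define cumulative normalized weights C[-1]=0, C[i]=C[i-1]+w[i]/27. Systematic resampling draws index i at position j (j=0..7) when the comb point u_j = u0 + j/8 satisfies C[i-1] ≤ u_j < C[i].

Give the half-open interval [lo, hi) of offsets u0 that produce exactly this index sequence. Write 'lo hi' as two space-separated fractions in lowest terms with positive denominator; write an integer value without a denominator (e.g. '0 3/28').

5/216 13/216

C = [4/27, 5/27, 5/27, 10/27, 13/27, 16/27, 8/9, 1]
j=0 picked index 0: u0 ∈ [0, 4/27)
j=1 picked index 1: u0 ∈ [5/216, 13/216)
j=2 picked index 3: u0 ∈ [-7/108, 13/108)
j=3 picked index 4: u0 ∈ [-1/216, 23/216)
j=4 picked index 5: u0 ∈ [-1/54, 5/54)
j=5 picked index 6: u0 ∈ [-7/216, 19/72)
j=6 picked index 6: u0 ∈ [-17/108, 5/36)
j=7 picked index 7: u0 ∈ [1/72, 1/8)
intersection: [5/216, 13/216)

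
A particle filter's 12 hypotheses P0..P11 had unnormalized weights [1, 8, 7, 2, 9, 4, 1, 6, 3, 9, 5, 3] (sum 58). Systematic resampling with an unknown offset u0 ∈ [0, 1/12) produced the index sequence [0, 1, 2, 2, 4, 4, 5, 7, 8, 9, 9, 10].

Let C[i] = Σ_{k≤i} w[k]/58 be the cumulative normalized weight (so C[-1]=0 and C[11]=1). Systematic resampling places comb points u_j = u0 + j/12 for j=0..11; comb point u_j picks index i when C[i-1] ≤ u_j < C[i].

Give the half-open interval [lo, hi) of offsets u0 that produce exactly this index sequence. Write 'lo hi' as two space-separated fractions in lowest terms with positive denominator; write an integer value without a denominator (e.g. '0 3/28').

0 1/58

C = [1/58, 9/58, 8/29, 9/29, 27/58, 31/58, 16/29, 19/29, 41/58, 25/29, 55/58, 1]
j=0 picked index 0: u0 ∈ [0, 1/58)
j=1 picked index 1: u0 ∈ [-23/348, 25/348)
j=2 picked index 2: u0 ∈ [-1/87, 19/174)
j=3 picked index 2: u0 ∈ [-11/116, 3/116)
j=4 picked index 4: u0 ∈ [-2/87, 23/174)
j=5 picked index 4: u0 ∈ [-37/348, 17/348)
j=6 picked index 5: u0 ∈ [-1/29, 1/29)
j=7 picked index 7: u0 ∈ [-11/348, 25/348)
j=8 picked index 8: u0 ∈ [-1/87, 7/174)
j=9 picked index 9: u0 ∈ [-5/116, 13/116)
j=10 picked index 9: u0 ∈ [-11/87, 5/174)
j=11 picked index 10: u0 ∈ [-19/348, 11/348)
intersection: [0, 1/58)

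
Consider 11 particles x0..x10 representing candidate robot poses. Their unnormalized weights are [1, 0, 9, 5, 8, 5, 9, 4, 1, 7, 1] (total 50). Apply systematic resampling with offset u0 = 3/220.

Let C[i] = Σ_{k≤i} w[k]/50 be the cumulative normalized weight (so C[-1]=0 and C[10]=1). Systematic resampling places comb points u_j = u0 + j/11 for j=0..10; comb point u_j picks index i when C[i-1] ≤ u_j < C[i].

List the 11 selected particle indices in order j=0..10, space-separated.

0 2 2 3 4 5 5 6 7 8 9

C = [1/50, 1/50, 1/5, 3/10, 23/50, 14/25, 37/50, 41/50, 21/25, 49/50, 1]
j=0: u_0=3/220 ∈ [0, 1/50) → index 0
j=1: u_1=23/220 ∈ [1/50, 1/5) → index 2
j=2: u_2=43/220 ∈ [1/50, 1/5) → index 2
j=3: u_3=63/220 ∈ [1/5, 3/10) → index 3
j=4: u_4=83/220 ∈ [3/10, 23/50) → index 4
j=5: u_5=103/220 ∈ [23/50, 14/25) → index 5
j=6: u_6=123/220 ∈ [23/50, 14/25) → index 5
j=7: u_7=13/20 ∈ [14/25, 37/50) → index 6
j=8: u_8=163/220 ∈ [37/50, 41/50) → index 7
j=9: u_9=183/220 ∈ [41/50, 21/25) → index 8
j=10: u_10=203/220 ∈ [21/25, 49/50) → index 9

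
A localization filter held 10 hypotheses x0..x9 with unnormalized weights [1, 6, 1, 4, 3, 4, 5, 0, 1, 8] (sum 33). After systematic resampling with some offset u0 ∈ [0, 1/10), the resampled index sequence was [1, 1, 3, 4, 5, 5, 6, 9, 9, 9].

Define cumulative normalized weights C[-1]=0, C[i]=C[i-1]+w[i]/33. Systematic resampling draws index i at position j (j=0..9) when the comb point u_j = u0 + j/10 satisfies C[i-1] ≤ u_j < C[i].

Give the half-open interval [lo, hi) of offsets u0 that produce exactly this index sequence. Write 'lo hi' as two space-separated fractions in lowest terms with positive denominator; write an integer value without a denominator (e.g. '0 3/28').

C = [1/33, 7/33, 8/33, 4/11, 5/11, 19/33, 8/11, 8/11, 25/33, 1]
j=0 picked index 1: u0 ∈ [1/33, 7/33)
j=1 picked index 1: u0 ∈ [-23/330, 37/330)
j=2 picked index 3: u0 ∈ [7/165, 9/55)
j=3 picked index 4: u0 ∈ [7/110, 17/110)
j=4 picked index 5: u0 ∈ [3/55, 29/165)
j=5 picked index 5: u0 ∈ [-1/22, 5/66)
j=6 picked index 6: u0 ∈ [-4/165, 7/55)
j=7 picked index 9: u0 ∈ [19/330, 3/10)
j=8 picked index 9: u0 ∈ [-7/165, 1/5)
j=9 picked index 9: u0 ∈ [-47/330, 1/10)
intersection: [7/110, 5/66)

7/110 5/66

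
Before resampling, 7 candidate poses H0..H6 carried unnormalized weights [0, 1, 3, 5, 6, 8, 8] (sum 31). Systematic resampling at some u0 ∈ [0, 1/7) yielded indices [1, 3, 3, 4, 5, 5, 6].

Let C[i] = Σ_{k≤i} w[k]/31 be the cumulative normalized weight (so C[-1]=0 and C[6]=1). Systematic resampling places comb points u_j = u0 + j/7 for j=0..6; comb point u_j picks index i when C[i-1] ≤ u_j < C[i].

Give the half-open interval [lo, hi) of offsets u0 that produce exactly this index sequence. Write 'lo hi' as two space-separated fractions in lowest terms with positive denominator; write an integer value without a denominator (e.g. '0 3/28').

0 1/217

C = [0, 1/31, 4/31, 9/31, 15/31, 23/31, 1]
j=0 picked index 1: u0 ∈ [0, 1/31)
j=1 picked index 3: u0 ∈ [-3/217, 32/217)
j=2 picked index 3: u0 ∈ [-34/217, 1/217)
j=3 picked index 4: u0 ∈ [-30/217, 12/217)
j=4 picked index 5: u0 ∈ [-19/217, 37/217)
j=5 picked index 5: u0 ∈ [-50/217, 6/217)
j=6 picked index 6: u0 ∈ [-25/217, 1/7)
intersection: [0, 1/217)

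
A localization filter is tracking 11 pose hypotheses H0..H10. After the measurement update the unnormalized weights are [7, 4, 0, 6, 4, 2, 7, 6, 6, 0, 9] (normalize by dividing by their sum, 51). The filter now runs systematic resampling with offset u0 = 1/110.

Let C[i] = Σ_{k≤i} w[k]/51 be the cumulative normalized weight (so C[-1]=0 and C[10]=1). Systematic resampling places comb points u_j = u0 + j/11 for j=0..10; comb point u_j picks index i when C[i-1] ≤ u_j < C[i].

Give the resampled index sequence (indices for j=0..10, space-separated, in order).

C = [7/51, 11/51, 11/51, 1/3, 7/17, 23/51, 10/17, 12/17, 14/17, 14/17, 1]
j=0: u_0=1/110 ∈ [0, 7/51) → index 0
j=1: u_1=1/10 ∈ [0, 7/51) → index 0
j=2: u_2=21/110 ∈ [7/51, 11/51) → index 1
j=3: u_3=31/110 ∈ [11/51, 1/3) → index 3
j=4: u_4=41/110 ∈ [1/3, 7/17) → index 4
j=5: u_5=51/110 ∈ [23/51, 10/17) → index 6
j=6: u_6=61/110 ∈ [23/51, 10/17) → index 6
j=7: u_7=71/110 ∈ [10/17, 12/17) → index 7
j=8: u_8=81/110 ∈ [12/17, 14/17) → index 8
j=9: u_9=91/110 ∈ [14/17, 1) → index 10
j=10: u_10=101/110 ∈ [14/17, 1) → index 10

0 0 1 3 4 6 6 7 8 10 10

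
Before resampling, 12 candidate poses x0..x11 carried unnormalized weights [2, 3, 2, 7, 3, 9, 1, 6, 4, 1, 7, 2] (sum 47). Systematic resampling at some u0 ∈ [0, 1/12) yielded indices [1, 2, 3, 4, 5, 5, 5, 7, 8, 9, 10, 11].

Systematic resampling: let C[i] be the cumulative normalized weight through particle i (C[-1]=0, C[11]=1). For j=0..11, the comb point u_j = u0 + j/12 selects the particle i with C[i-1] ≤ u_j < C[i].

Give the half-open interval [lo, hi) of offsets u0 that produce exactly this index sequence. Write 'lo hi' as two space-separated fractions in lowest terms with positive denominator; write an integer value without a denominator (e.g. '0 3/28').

9/188 5/94

C = [2/47, 5/47, 7/47, 14/47, 17/47, 26/47, 27/47, 33/47, 37/47, 38/47, 45/47, 1]
j=0 picked index 1: u0 ∈ [2/47, 5/47)
j=1 picked index 2: u0 ∈ [13/564, 37/564)
j=2 picked index 3: u0 ∈ [-5/282, 37/282)
j=3 picked index 4: u0 ∈ [9/188, 21/188)
j=4 picked index 5: u0 ∈ [4/141, 31/141)
j=5 picked index 5: u0 ∈ [-31/564, 77/564)
j=6 picked index 5: u0 ∈ [-13/94, 5/94)
j=7 picked index 7: u0 ∈ [-5/564, 67/564)
j=8 picked index 8: u0 ∈ [5/141, 17/141)
j=9 picked index 9: u0 ∈ [7/188, 11/188)
j=10 picked index 10: u0 ∈ [-7/282, 35/282)
j=11 picked index 11: u0 ∈ [23/564, 1/12)
intersection: [9/188, 5/94)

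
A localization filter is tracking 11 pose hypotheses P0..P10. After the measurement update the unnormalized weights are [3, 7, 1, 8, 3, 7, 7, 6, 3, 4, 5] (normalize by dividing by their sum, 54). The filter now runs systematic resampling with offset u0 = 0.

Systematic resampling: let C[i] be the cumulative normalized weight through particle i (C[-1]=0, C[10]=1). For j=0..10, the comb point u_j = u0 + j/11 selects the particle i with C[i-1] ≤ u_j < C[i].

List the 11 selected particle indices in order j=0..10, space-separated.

C = [1/18, 5/27, 11/54, 19/54, 11/27, 29/54, 2/3, 7/9, 5/6, 49/54, 1]
j=0: u_0=0 ∈ [0, 1/18) → index 0
j=1: u_1=1/11 ∈ [1/18, 5/27) → index 1
j=2: u_2=2/11 ∈ [1/18, 5/27) → index 1
j=3: u_3=3/11 ∈ [11/54, 19/54) → index 3
j=4: u_4=4/11 ∈ [19/54, 11/27) → index 4
j=5: u_5=5/11 ∈ [11/27, 29/54) → index 5
j=6: u_6=6/11 ∈ [29/54, 2/3) → index 6
j=7: u_7=7/11 ∈ [29/54, 2/3) → index 6
j=8: u_8=8/11 ∈ [2/3, 7/9) → index 7
j=9: u_9=9/11 ∈ [7/9, 5/6) → index 8
j=10: u_10=10/11 ∈ [49/54, 1) → index 10

0 1 1 3 4 5 6 6 7 8 10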